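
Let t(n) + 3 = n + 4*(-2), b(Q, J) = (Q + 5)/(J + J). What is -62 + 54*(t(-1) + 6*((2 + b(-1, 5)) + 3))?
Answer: 5198/5 ≈ 1039.6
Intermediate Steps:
b(Q, J) = (5 + Q)/(2*J) (b(Q, J) = (5 + Q)/((2*J)) = (5 + Q)*(1/(2*J)) = (5 + Q)/(2*J))
t(n) = -11 + n (t(n) = -3 + (n + 4*(-2)) = -3 + (n - 8) = -3 + (-8 + n) = -11 + n)
-62 + 54*(t(-1) + 6*((2 + b(-1, 5)) + 3)) = -62 + 54*((-11 - 1) + 6*((2 + (½)*(5 - 1)/5) + 3)) = -62 + 54*(-12 + 6*((2 + (½)*(⅕)*4) + 3)) = -62 + 54*(-12 + 6*((2 + ⅖) + 3)) = -62 + 54*(-12 + 6*(12/5 + 3)) = -62 + 54*(-12 + 6*(27/5)) = -62 + 54*(-12 + 162/5) = -62 + 54*(102/5) = -62 + 5508/5 = 5198/5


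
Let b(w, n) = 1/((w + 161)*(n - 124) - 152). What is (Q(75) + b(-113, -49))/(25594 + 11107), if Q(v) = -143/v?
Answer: -1209283/23275774200 ≈ -5.1955e-5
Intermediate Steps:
b(w, n) = 1/(-152 + (-124 + n)*(161 + w)) (b(w, n) = 1/((161 + w)*(-124 + n) - 152) = 1/((-124 + n)*(161 + w) - 152) = 1/(-152 + (-124 + n)*(161 + w)))
(Q(75) + b(-113, -49))/(25594 + 11107) = (-143/75 + 1/(-20116 - 124*(-113) + 161*(-49) - 49*(-113)))/(25594 + 11107) = (-143*1/75 + 1/(-20116 + 14012 - 7889 + 5537))/36701 = (-143/75 + 1/(-8456))*(1/36701) = (-143/75 - 1/8456)*(1/36701) = -1209283/634200*1/36701 = -1209283/23275774200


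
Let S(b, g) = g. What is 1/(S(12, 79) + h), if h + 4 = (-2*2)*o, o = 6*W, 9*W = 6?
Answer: 1/59 ≈ 0.016949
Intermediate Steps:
W = ⅔ (W = (⅑)*6 = ⅔ ≈ 0.66667)
o = 4 (o = 6*(⅔) = 4)
h = -20 (h = -4 - 2*2*4 = -4 - 4*4 = -4 - 16 = -20)
1/(S(12, 79) + h) = 1/(79 - 20) = 1/59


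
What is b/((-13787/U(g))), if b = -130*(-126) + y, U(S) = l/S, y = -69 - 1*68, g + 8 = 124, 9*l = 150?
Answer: -406075/2398938 ≈ -0.16927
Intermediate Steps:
l = 50/3 (l = (⅑)*150 = 50/3 ≈ 16.667)
g = 116 (g = -8 + 124 = 116)
y = -137 (y = -69 - 68 = -137)
U(S) = 50/(3*S)
b = 16243 (b = -130*(-126) - 137 = 16380 - 137 = 16243)
b/((-13787/U(g))) = 16243/((-13787/((50/3)/116))) = 16243/((-13787/((50/3)*(1/116)))) = 16243/((-13787/25/174)) = 16243/((-13787*174/25)) = 16243/(-2398938/25) = 16243*(-25/2398938) = -406075/2398938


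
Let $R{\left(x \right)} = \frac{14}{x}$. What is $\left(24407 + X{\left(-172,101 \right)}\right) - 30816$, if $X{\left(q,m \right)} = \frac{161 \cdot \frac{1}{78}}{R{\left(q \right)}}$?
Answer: $- \frac{250940}{39} \approx -6434.4$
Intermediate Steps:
$X{\left(q,m \right)} = \frac{23 q}{156}$ ($X{\left(q,m \right)} = \frac{161 \cdot \frac{1}{78}}{14 \frac{1}{q}} = 161 \cdot \frac{1}{78} \frac{q}{14} = \frac{161 \frac{q}{14}}{78} = \frac{23 q}{156}$)
$\left(24407 + X{\left(-172,101 \right)}\right) - 30816 = \left(24407 + \frac{23}{156} \left(-172\right)\right) - 30816 = \left(24407 - \frac{989}{39}\right) - 30816 = \frac{950884}{39} - 30816 = - \frac{250940}{39}$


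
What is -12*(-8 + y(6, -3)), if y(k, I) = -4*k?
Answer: 384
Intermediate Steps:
-12*(-8 + y(6, -3)) = -12*(-8 - 4*6) = -12*(-8 - 24) = -12*(-32) = 384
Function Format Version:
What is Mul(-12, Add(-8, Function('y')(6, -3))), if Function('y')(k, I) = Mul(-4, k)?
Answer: 384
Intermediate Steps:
Mul(-12, Add(-8, Function('y')(6, -3))) = Mul(-12, Add(-8, Mul(-4, 6))) = Mul(-12, Add(-8, -24)) = Mul(-12, -32) = 384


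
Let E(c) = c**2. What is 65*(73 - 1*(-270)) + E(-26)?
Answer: 22971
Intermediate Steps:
65*(73 - 1*(-270)) + E(-26) = 65*(73 - 1*(-270)) + (-26)**2 = 65*(73 + 270) + 676 = 65*343 + 676 = 22295 + 676 = 22971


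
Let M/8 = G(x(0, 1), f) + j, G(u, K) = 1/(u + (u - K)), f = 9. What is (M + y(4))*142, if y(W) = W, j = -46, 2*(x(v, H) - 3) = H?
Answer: -52256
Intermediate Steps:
x(v, H) = 3 + H/2
G(u, K) = 1/(-K + 2*u)
M = -372 (M = 8*(1/(-1*9 + 2*(3 + (1/2)*1)) - 46) = 8*(1/(-9 + 2*(3 + 1/2)) - 46) = 8*(1/(-9 + 2*(7/2)) - 46) = 8*(1/(-9 + 7) - 46) = 8*(1/(-2) - 46) = 8*(-1/2 - 46) = 8*(-93/2) = -372)
(M + y(4))*142 = (-372 + 4)*142 = -368*142 = -52256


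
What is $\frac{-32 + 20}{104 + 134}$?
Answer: $- \frac{6}{119} \approx -0.05042$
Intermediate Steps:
$\frac{-32 + 20}{104 + 134} = \frac{1}{238} \left(-12\right) = - \frac{6}{119}$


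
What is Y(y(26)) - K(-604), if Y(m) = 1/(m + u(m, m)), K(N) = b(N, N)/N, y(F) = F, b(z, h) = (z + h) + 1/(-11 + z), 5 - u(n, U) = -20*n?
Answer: -408978011/204674460 ≈ -1.9982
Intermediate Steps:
u(n, U) = 5 + 20*n (u(n, U) = 5 - (-20)*n = 5 + 20*n)
b(z, h) = h + z + 1/(-11 + z) (b(z, h) = (h + z) + 1/(-11 + z) = h + z + 1/(-11 + z))
K(N) = (1 - 22*N + 2*N²)/(N*(-11 + N)) (K(N) = ((1 + N² - 11*N - 11*N + N*N)/(-11 + N))/N = ((1 + N² - 11*N - 11*N + N²)/(-11 + N))/N = ((1 - 22*N + 2*N²)/(-11 + N))/N = (1 - 22*N + 2*N²)/(N*(-11 + N)))
Y(m) = 1/(5 + 21*m) (Y(m) = 1/(m + (5 + 20*m)) = 1/(5 + 21*m))
Y(y(26)) - K(-604) = 1/(5 + 21*26) - (1 - 22*(-604) + 2*(-604)²)/((-604)*(-11 - 604)) = 1/(5 + 546) - (-1)*(1 + 13288 + 2*364816)/(604*(-615)) = 1/551 - (-1)*(-1)*(1 + 13288 + 729632)/(604*615) = 1/551 - (-1)*(-1)*742921/(604*615) = 1/551 - 1*742921/371460 = 1/551 - 742921/371460 = -408978011/204674460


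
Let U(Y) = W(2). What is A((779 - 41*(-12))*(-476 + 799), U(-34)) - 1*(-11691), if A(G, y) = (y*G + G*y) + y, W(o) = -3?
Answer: -2451510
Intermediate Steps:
U(Y) = -3
A(G, y) = y + 2*G*y (A(G, y) = (G*y + G*y) + y = 2*G*y + y = y + 2*G*y)
A((779 - 41*(-12))*(-476 + 799), U(-34)) - 1*(-11691) = -3*(1 + 2*((779 - 41*(-12))*(-476 + 799))) - 1*(-11691) = -3*(1 + 2*((779 + 492)*323)) + 11691 = -3*(1 + 2*(1271*323)) + 11691 = -3*(1 + 2*410533) + 11691 = -3*(1 + 821066) + 11691 = -3*821067 + 11691 = -2463201 + 11691 = -2451510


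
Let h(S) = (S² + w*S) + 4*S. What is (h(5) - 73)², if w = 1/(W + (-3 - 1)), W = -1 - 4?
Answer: 66049/81 ≈ 815.42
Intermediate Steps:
W = -5
w = -⅑ (w = 1/(-5 + (-3 - 1)) = 1/(-5 - 4) = 1/(-9) = -⅑ ≈ -0.11111)
h(S) = S² + 35*S/9 (h(S) = (S² - S/9) + 4*S = S² + 35*S/9)
(h(5) - 73)² = ((⅑)*5*(35 + 9*5) - 73)² = ((⅑)*5*(35 + 45) - 73)² = ((⅑)*5*80 - 73)² = (400/9 - 73)² = (-257/9)² = 66049/81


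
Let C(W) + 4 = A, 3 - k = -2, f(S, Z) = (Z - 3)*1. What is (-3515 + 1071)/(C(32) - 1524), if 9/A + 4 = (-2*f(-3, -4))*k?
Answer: 53768/33613 ≈ 1.5996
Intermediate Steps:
f(S, Z) = -3 + Z (f(S, Z) = (-3 + Z)*1 = -3 + Z)
k = 5 (k = 3 - 1*(-2) = 3 + 2 = 5)
A = 3/22 (A = 9/(-4 - 2*(-3 - 4)*5) = 9/(-4 - 2*(-7)*5) = 9/(-4 + 14*5) = 9/(-4 + 70) = 9/66 = 9*(1/66) = 3/22 ≈ 0.13636)
C(W) = -85/22 (C(W) = -4 + 3/22 = -85/22)
(-3515 + 1071)/(C(32) - 1524) = (-3515 + 1071)/(-85/22 - 1524) = -2444/(-33613/22) = -2444*(-22/33613) = 53768/33613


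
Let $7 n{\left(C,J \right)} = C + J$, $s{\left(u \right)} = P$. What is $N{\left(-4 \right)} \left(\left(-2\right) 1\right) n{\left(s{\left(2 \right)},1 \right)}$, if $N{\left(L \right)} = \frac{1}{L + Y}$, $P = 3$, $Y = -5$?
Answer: $\frac{8}{63} \approx 0.12698$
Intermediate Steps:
$s{\left(u \right)} = 3$
$n{\left(C,J \right)} = \frac{C}{7} + \frac{J}{7}$ ($n{\left(C,J \right)} = \frac{C + J}{7} = \frac{C}{7} + \frac{J}{7}$)
$N{\left(L \right)} = \frac{1}{-5 + L}$ ($N{\left(L \right)} = \frac{1}{L - 5} = \frac{1}{-5 + L}$)
$N{\left(-4 \right)} \left(\left(-2\right) 1\right) n{\left(s{\left(2 \right)},1 \right)} = \frac{\left(-2\right) 1}{-5 - 4} \left(\frac{1}{7} \cdot 3 + \frac{1}{7} \cdot 1\right) = \frac{1}{-9} \left(-2\right) \left(\frac{3}{7} + \frac{1}{7}\right) = \left(- \frac{1}{9}\right) \left(-2\right) \frac{4}{7} = \frac{2}{9} \cdot \frac{4}{7} = \frac{8}{63}$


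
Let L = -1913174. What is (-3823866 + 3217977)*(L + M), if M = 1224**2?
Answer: 251442723222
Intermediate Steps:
M = 1498176
(-3823866 + 3217977)*(L + M) = (-3823866 + 3217977)*(-1913174 + 1498176) = -605889*(-414998) = 251442723222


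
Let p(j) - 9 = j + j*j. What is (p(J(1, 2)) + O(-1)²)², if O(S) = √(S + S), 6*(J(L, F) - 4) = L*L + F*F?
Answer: 1605289/1296 ≈ 1238.6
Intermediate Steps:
J(L, F) = 4 + F²/6 + L²/6 (J(L, F) = 4 + (L*L + F*F)/6 = 4 + (L² + F²)/6 = 4 + (F² + L²)/6 = 4 + (F²/6 + L²/6) = 4 + F²/6 + L²/6)
O(S) = √2*√S (O(S) = √(2*S) = √2*√S)
p(j) = 9 + j + j² (p(j) = 9 + (j + j*j) = 9 + (j + j²) = 9 + j + j²)
(p(J(1, 2)) + O(-1)²)² = ((9 + (4 + (⅙)*2² + (⅙)*1²) + (4 + (⅙)*2² + (⅙)*1²)²) + (√2*√(-1))²)² = ((9 + (4 + (⅙)*4 + (⅙)*1) + (4 + (⅙)*4 + (⅙)*1)²) + (√2*I)²)² = ((9 + (4 + ⅔ + ⅙) + (4 + ⅔ + ⅙)²) + (I*√2)²)² = ((9 + 29/6 + (29/6)²) - 2)² = ((9 + 29/6 + 841/36) - 2)² = (1339/36 - 2)² = (1267/36)² = 1605289/1296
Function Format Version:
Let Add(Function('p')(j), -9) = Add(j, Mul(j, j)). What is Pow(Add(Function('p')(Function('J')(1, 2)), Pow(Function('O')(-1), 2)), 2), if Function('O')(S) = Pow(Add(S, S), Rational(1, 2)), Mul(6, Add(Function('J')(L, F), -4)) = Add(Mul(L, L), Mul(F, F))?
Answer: Rational(1605289, 1296) ≈ 1238.6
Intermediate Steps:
Function('J')(L, F) = Add(4, Mul(Rational(1, 6), Pow(F, 2)), Mul(Rational(1, 6), Pow(L, 2))) (Function('J')(L, F) = Add(4, Mul(Rational(1, 6), Add(Mul(L, L), Mul(F, F)))) = Add(4, Mul(Rational(1, 6), Add(Pow(L, 2), Pow(F, 2)))) = Add(4, Mul(Rational(1, 6), Add(Pow(F, 2), Pow(L, 2)))) = Add(4, Add(Mul(Rational(1, 6), Pow(F, 2)), Mul(Rational(1, 6), Pow(L, 2)))) = Add(4, Mul(Rational(1, 6), Pow(F, 2)), Mul(Rational(1, 6), Pow(L, 2))))
Function('O')(S) = Mul(Pow(2, Rational(1, 2)), Pow(S, Rational(1, 2))) (Function('O')(S) = Pow(Mul(2, S), Rational(1, 2)) = Mul(Pow(2, Rational(1, 2)), Pow(S, Rational(1, 2))))
Function('p')(j) = Add(9, j, Pow(j, 2)) (Function('p')(j) = Add(9, Add(j, Mul(j, j))) = Add(9, Add(j, Pow(j, 2))) = Add(9, j, Pow(j, 2)))
Pow(Add(Function('p')(Function('J')(1, 2)), Pow(Function('O')(-1), 2)), 2) = Pow(Add(Add(9, Add(4, Mul(Rational(1, 6), Pow(2, 2)), Mul(Rational(1, 6), Pow(1, 2))), Pow(Add(4, Mul(Rational(1, 6), Pow(2, 2)), Mul(Rational(1, 6), Pow(1, 2))), 2)), Pow(Mul(Pow(2, Rational(1, 2)), Pow(-1, Rational(1, 2))), 2)), 2) = Pow(Add(Add(9, Add(4, Mul(Rational(1, 6), 4), Mul(Rational(1, 6), 1)), Pow(Add(4, Mul(Rational(1, 6), 4), Mul(Rational(1, 6), 1)), 2)), Pow(Mul(Pow(2, Rational(1, 2)), I), 2)), 2) = Pow(Add(Add(9, Add(4, Rational(2, 3), Rational(1, 6)), Pow(Add(4, Rational(2, 3), Rational(1, 6)), 2)), Pow(Mul(I, Pow(2, Rational(1, 2))), 2)), 2) = Pow(Add(Add(9, Rational(29, 6), Pow(Rational(29, 6), 2)), -2), 2) = Pow(Add(Add(9, Rational(29, 6), Rational(841, 36)), -2), 2) = Pow(Add(Rational(1339, 36), -2), 2) = Pow(Rational(1267, 36), 2) = Rational(1605289, 1296)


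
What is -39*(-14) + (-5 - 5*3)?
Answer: 526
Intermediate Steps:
-39*(-14) + (-5 - 5*3) = 546 + (-5 - 15) = 546 - 20 = 526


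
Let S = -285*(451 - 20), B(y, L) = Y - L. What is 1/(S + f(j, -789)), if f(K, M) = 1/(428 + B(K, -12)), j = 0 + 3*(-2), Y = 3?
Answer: -443/54415904 ≈ -8.1410e-6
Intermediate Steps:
B(y, L) = 3 - L
j = -6 (j = 0 - 6 = -6)
S = -122835 (S = -285*431 = -122835)
f(K, M) = 1/443 (f(K, M) = 1/(428 + (3 - 1*(-12))) = 1/(428 + (3 + 12)) = 1/(428 + 15) = 1/443)
1/(S + f(j, -789)) = 1/(-122835 + 1/443) = 1/(-54415904/443) = -443/54415904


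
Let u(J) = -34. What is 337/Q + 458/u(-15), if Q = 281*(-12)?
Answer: -777917/57324 ≈ -13.571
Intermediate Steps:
Q = -3372
337/Q + 458/u(-15) = 337/(-3372) + 458/(-34) = 337*(-1/3372) + 458*(-1/34) = -337/3372 - 229/17 = -777917/57324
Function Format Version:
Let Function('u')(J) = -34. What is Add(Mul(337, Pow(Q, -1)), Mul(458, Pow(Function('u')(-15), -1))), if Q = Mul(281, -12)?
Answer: Rational(-777917, 57324) ≈ -13.571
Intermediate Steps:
Q = -3372
Add(Mul(337, Pow(Q, -1)), Mul(458, Pow(Function('u')(-15), -1))) = Add(Mul(337, Pow(-3372, -1)), Mul(458, Pow(-34, -1))) = Add(Mul(337, Rational(-1, 3372)), Mul(458, Rational(-1, 34))) = Add(Rational(-337, 3372), Rational(-229, 17)) = Rational(-777917, 57324)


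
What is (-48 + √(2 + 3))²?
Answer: (48 - √5)² ≈ 2094.3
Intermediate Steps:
(-48 + √(2 + 3))² = (-48 + √5)²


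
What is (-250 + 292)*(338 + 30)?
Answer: 15456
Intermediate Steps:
(-250 + 292)*(338 + 30) = 42*368 = 15456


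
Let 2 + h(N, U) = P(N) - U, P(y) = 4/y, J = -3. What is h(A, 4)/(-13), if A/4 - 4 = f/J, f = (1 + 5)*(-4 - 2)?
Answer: 95/208 ≈ 0.45673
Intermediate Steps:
f = -36 (f = 6*(-6) = -36)
A = 64 (A = 16 + 4*(-36/(-3)) = 16 + 4*(-36*(-⅓)) = 16 + 4*12 = 16 + 48 = 64)
h(N, U) = -2 - U + 4/N (h(N, U) = -2 + (4/N - U) = -2 + (-U + 4/N) = -2 - U + 4/N)
h(A, 4)/(-13) = (-2 - 1*4 + 4/64)/(-13) = -(-2 - 4 + 4*(1/64))/13 = -(-2 - 4 + 1/16)/13 = -1/13*(-95/16) = 95/208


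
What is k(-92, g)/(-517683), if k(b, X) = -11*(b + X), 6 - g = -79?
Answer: -77/517683 ≈ -0.00014874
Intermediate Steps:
g = 85 (g = 6 - 1*(-79) = 6 + 79 = 85)
k(b, X) = -11*X - 11*b (k(b, X) = -11*(X + b) = -11*X - 11*b)
k(-92, g)/(-517683) = (-11*85 - 11*(-92))/(-517683) = (-935 + 1012)*(-1/517683) = 77*(-1/517683) = -77/517683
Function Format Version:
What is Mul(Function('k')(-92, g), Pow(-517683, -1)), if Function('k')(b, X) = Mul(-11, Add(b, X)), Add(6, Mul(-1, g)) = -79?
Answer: Rational(-77, 517683) ≈ -0.00014874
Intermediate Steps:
g = 85 (g = Add(6, Mul(-1, -79)) = Add(6, 79) = 85)
Function('k')(b, X) = Add(Mul(-11, X), Mul(-11, b)) (Function('k')(b, X) = Mul(-11, Add(X, b)) = Add(Mul(-11, X), Mul(-11, b)))
Mul(Function('k')(-92, g), Pow(-517683, -1)) = Mul(Add(Mul(-11, 85), Mul(-11, -92)), Pow(-517683, -1)) = Mul(Add(-935, 1012), Rational(-1, 517683)) = Mul(77, Rational(-1, 517683)) = Rational(-77, 517683)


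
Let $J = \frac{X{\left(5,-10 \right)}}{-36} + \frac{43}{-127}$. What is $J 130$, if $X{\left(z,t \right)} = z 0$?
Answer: $- \frac{5590}{127} \approx -44.016$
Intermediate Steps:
$X{\left(z,t \right)} = 0$
$J = - \frac{43}{127}$ ($J = \frac{0}{-36} + \frac{43}{-127} = 0 \left(- \frac{1}{36}\right) + 43 \left(- \frac{1}{127}\right) = 0 - \frac{43}{127} = - \frac{43}{127} \approx -0.33858$)
$J 130 = \left(- \frac{43}{127}\right) 130 = - \frac{5590}{127}$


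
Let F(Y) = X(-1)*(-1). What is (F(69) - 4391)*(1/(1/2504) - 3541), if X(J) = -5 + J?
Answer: 4547245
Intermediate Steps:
F(Y) = 6 (F(Y) = (-5 - 1)*(-1) = -6*(-1) = 6)
(F(69) - 4391)*(1/(1/2504) - 3541) = (6 - 4391)*(1/(1/2504) - 3541) = -4385*(1/(1/2504) - 3541) = -4385*(2504 - 3541) = -4385*(-1037) = 4547245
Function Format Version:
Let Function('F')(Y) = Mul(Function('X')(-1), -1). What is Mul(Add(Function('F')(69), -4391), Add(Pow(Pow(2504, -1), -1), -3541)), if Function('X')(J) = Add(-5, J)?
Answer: 4547245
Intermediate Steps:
Function('F')(Y) = 6 (Function('F')(Y) = Mul(Add(-5, -1), -1) = Mul(-6, -1) = 6)
Mul(Add(Function('F')(69), -4391), Add(Pow(Pow(2504, -1), -1), -3541)) = Mul(Add(6, -4391), Add(Pow(Pow(2504, -1), -1), -3541)) = Mul(-4385, Add(Pow(Rational(1, 2504), -1), -3541)) = Mul(-4385, Add(2504, -3541)) = Mul(-4385, -1037) = 4547245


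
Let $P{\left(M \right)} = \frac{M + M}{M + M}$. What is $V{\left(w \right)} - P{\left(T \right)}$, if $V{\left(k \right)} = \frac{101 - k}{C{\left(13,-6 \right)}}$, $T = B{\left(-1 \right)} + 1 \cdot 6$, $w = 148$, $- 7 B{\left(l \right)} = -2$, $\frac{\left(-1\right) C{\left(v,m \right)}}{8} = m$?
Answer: $- \frac{95}{48} \approx -1.9792$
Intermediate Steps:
$C{\left(v,m \right)} = - 8 m$
$B{\left(l \right)} = \frac{2}{7}$ ($B{\left(l \right)} = \left(- \frac{1}{7}\right) \left(-2\right) = \frac{2}{7}$)
$T = \frac{44}{7}$ ($T = \frac{2}{7} + 1 \cdot 6 = \frac{2}{7} + 6 = \frac{44}{7} \approx 6.2857$)
$V{\left(k \right)} = \frac{101}{48} - \frac{k}{48}$ ($V{\left(k \right)} = \frac{101 - k}{\left(-8\right) \left(-6\right)} = \frac{101 - k}{48} = \left(101 - k\right) \frac{1}{48} = \frac{101}{48} - \frac{k}{48}$)
$P{\left(M \right)} = 1$ ($P{\left(M \right)} = \frac{2 M}{2 M} = 2 M \frac{1}{2 M} = 1$)
$V{\left(w \right)} - P{\left(T \right)} = \left(\frac{101}{48} - \frac{37}{12}\right) - 1 = - \frac{47}{48} - 1 = - \frac{95}{48}$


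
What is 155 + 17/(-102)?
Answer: 929/6 ≈ 154.83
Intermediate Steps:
155 + 17/(-102) = 155 + 17*(-1/102) = 155 - ⅙ = 929/6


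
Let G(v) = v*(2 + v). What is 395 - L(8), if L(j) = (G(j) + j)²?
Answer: -7349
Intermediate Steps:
L(j) = (j + j*(2 + j))² (L(j) = (j*(2 + j) + j)² = (j + j*(2 + j))²)
395 - L(8) = 395 - 8²*(3 + 8)² = 395 - 64*11² = 395 - 64*121 = 395 - 1*7744 = 395 - 7744 = -7349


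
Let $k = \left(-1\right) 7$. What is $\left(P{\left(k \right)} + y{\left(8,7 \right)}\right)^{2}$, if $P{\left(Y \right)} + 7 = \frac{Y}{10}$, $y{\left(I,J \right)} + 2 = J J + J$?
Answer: $\frac{214369}{100} \approx 2143.7$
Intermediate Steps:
$y{\left(I,J \right)} = -2 + J + J^{2}$ ($y{\left(I,J \right)} = -2 + \left(J J + J\right) = -2 + \left(J^{2} + J\right) = -2 + \left(J + J^{2}\right) = -2 + J + J^{2}$)
$k = -7$
$P{\left(Y \right)} = -7 + \frac{Y}{10}$
$\left(P{\left(k \right)} + y{\left(8,7 \right)}\right)^{2} = \left(\left(-7 + \frac{1}{10} \left(-7\right)\right) + \left(-2 + 7 + 7^{2}\right)\right)^{2} = \left(\left(-7 - \frac{7}{10}\right) + \left(-2 + 7 + 49\right)\right)^{2} = \left(- \frac{77}{10} + 54\right)^{2} = \left(\frac{463}{10}\right)^{2} = \frac{214369}{100}$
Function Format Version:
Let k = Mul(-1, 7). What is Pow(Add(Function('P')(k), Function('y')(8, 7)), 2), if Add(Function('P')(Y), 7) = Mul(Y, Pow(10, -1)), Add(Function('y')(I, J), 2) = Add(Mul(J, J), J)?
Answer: Rational(214369, 100) ≈ 2143.7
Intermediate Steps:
Function('y')(I, J) = Add(-2, J, Pow(J, 2)) (Function('y')(I, J) = Add(-2, Add(Mul(J, J), J)) = Add(-2, Add(Pow(J, 2), J)) = Add(-2, Add(J, Pow(J, 2))) = Add(-2, J, Pow(J, 2)))
k = -7
Function('P')(Y) = Add(-7, Mul(Rational(1, 10), Y)) (Function('P')(Y) = Add(-7, Mul(Y, Pow(10, -1))) = Add(-7, Mul(Y, Rational(1, 10))) = Add(-7, Mul(Rational(1, 10), Y)))
Pow(Add(Function('P')(k), Function('y')(8, 7)), 2) = Pow(Add(Add(-7, Mul(Rational(1, 10), -7)), Add(-2, 7, Pow(7, 2))), 2) = Pow(Add(Add(-7, Rational(-7, 10)), Add(-2, 7, 49)), 2) = Pow(Add(Rational(-77, 10), 54), 2) = Pow(Rational(463, 10), 2) = Rational(214369, 100)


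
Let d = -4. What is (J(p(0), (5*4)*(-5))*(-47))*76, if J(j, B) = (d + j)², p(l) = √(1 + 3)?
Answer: -14288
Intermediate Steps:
p(l) = 2 (p(l) = √4 = 2)
J(j, B) = (-4 + j)²
(J(p(0), (5*4)*(-5))*(-47))*76 = ((-4 + 2)²*(-47))*76 = ((-2)²*(-47))*76 = (4*(-47))*76 = -188*76 = -14288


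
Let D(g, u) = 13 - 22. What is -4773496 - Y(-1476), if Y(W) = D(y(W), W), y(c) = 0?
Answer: -4773487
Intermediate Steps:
D(g, u) = -9
Y(W) = -9
-4773496 - Y(-1476) = -4773496 - 1*(-9) = -4773496 + 9 = -4773487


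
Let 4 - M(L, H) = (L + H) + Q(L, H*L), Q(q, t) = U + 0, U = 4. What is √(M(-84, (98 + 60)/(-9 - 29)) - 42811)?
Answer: 7*I*√314754/19 ≈ 206.7*I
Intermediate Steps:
Q(q, t) = 4 (Q(q, t) = 4 + 0 = 4)
M(L, H) = -H - L (M(L, H) = 4 - ((L + H) + 4) = 4 - ((H + L) + 4) = 4 - (4 + H + L) = 4 + (-4 - H - L) = -H - L)
√(M(-84, (98 + 60)/(-9 - 29)) - 42811) = √((-(98 + 60)/(-9 - 29) - 1*(-84)) - 42811) = √((-158/(-38) + 84) - 42811) = √((-158*(-1)/38 + 84) - 42811) = √((-1*(-79/19) + 84) - 42811) = √((79/19 + 84) - 42811) = √(1675/19 - 42811) = √(-811734/19) = 7*I*√314754/19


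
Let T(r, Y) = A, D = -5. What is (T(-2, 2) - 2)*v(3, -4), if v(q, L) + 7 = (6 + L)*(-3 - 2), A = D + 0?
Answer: 119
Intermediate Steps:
A = -5 (A = -5 + 0 = -5)
T(r, Y) = -5
v(q, L) = -37 - 5*L (v(q, L) = -7 + (6 + L)*(-3 - 2) = -7 + (6 + L)*(-5) = -7 + (-30 - 5*L) = -37 - 5*L)
(T(-2, 2) - 2)*v(3, -4) = (-5 - 2)*(-37 - 5*(-4)) = -7*(-37 + 20) = -7*(-17) = 119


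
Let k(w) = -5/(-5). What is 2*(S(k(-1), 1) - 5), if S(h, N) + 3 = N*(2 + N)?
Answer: -10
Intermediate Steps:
k(w) = 1 (k(w) = -5*(-⅕) = 1)
S(h, N) = -3 + N*(2 + N)
2*(S(k(-1), 1) - 5) = 2*((-3 + 1² + 2*1) - 5) = 2*((-3 + 1 + 2) - 5) = 2*(0 - 5) = 2*(-5) = -10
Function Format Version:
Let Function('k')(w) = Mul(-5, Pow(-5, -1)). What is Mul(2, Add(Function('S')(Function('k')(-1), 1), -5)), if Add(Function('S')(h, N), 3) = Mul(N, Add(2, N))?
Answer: -10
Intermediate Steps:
Function('k')(w) = 1 (Function('k')(w) = Mul(-5, Rational(-1, 5)) = 1)
Function('S')(h, N) = Add(-3, Mul(N, Add(2, N)))
Mul(2, Add(Function('S')(Function('k')(-1), 1), -5)) = Mul(2, Add(Add(-3, Pow(1, 2), Mul(2, 1)), -5)) = Mul(2, Add(Add(-3, 1, 2), -5)) = Mul(2, Add(0, -5)) = Mul(2, -5) = -10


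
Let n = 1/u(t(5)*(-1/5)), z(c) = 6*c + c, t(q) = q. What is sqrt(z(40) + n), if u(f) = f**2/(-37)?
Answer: 9*sqrt(3) ≈ 15.588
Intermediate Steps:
u(f) = -f**2/37 (u(f) = f**2*(-1/37) = -f**2/37)
z(c) = 7*c
n = -37 (n = 1/(-1**2/37) = 1/(-1/37*(-1)**2) = 1/(-1/37*1) = 1/(-1/37) = -37)
sqrt(z(40) + n) = sqrt(7*40 - 37) = sqrt(280 - 37) = sqrt(243) = 9*sqrt(3)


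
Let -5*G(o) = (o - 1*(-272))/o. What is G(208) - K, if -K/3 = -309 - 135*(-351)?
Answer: 1835958/13 ≈ 1.4123e+5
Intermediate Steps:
G(o) = -(272 + o)/(5*o) (G(o) = -(o - 1*(-272))/(5*o) = -(o + 272)/(5*o) = -(272 + o)/(5*o))
K = -141228 (K = -3*(-309 - 135*(-351)) = -3*(-309 + 47385) = -3*47076 = -141228)
G(208) - K = (⅕)*(-272 - 1*208)/208 - 1*(-141228) = (⅕)*(1/208)*(-272 - 208) + 141228 = (⅕)*(1/208)*(-480) + 141228 = -6/13 + 141228 = 1835958/13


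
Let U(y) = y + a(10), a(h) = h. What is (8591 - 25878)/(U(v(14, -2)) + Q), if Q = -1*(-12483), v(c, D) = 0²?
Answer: -17287/12493 ≈ -1.3837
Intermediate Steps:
v(c, D) = 0
Q = 12483
U(y) = 10 + y (U(y) = y + 10 = 10 + y)
(8591 - 25878)/(U(v(14, -2)) + Q) = (8591 - 25878)/((10 + 0) + 12483) = -17287/(10 + 12483) = -17287/12493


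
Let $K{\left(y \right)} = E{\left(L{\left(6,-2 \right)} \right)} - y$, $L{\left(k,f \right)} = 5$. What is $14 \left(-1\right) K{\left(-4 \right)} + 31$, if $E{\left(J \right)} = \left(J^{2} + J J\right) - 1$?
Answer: $-711$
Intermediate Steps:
$E{\left(J \right)} = -1 + 2 J^{2}$ ($E{\left(J \right)} = \left(J^{2} + J^{2}\right) - 1 = 2 J^{2} - 1 = -1 + 2 J^{2}$)
$K{\left(y \right)} = 49 - y$ ($K{\left(y \right)} = \left(-1 + 2 \cdot 5^{2}\right) - y = \left(-1 + 2 \cdot 25\right) - y = \left(-1 + 50\right) - y = 49 - y$)
$14 \left(-1\right) K{\left(-4 \right)} + 31 = 14 \left(-1\right) \left(49 - -4\right) + 31 = - 14 \left(49 + 4\right) + 31 = \left(-14\right) 53 + 31 = -742 + 31 = -711$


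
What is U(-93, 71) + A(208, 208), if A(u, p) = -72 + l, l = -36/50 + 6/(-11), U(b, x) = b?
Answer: -45723/275 ≈ -166.27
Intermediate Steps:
l = -348/275 (l = -36*1/50 + 6*(-1/11) = -18/25 - 6/11 = -348/275 ≈ -1.2655)
A(u, p) = -20148/275 (A(u, p) = -72 - 348/275 = -20148/275)
U(-93, 71) + A(208, 208) = -93 - 20148/275 = -45723/275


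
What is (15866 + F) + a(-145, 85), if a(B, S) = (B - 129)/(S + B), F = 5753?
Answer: 648707/30 ≈ 21624.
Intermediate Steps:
a(B, S) = (-129 + B)/(B + S)
(15866 + F) + a(-145, 85) = (15866 + 5753) + (-129 - 145)/(-145 + 85) = 21619 - 274/(-60) = 21619 - 1/60*(-274) = 21619 + 137/30 = 648707/30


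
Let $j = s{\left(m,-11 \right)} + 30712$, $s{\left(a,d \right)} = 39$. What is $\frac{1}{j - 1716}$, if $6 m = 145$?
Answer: $\frac{1}{29035} \approx 3.4441 \cdot 10^{-5}$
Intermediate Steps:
$m = \frac{145}{6}$ ($m = \frac{1}{6} \cdot 145 = \frac{145}{6} \approx 24.167$)
$j = 30751$ ($j = 39 + 30712 = 30751$)
$\frac{1}{j - 1716} = \frac{1}{30751 - 1716} = \frac{1}{29035}$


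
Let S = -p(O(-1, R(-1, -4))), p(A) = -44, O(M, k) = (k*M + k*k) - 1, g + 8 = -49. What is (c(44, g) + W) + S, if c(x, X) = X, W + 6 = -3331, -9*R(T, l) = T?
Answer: -3350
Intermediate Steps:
g = -57 (g = -8 - 49 = -57)
R(T, l) = -T/9
O(M, k) = -1 + k² + M*k (O(M, k) = (M*k + k²) - 1 = (k² + M*k) - 1 = -1 + k² + M*k)
W = -3337 (W = -6 - 3331 = -3337)
S = 44 (S = -1*(-44) = 44)
(c(44, g) + W) + S = (-57 - 3337) + 44 = -3394 + 44 = -3350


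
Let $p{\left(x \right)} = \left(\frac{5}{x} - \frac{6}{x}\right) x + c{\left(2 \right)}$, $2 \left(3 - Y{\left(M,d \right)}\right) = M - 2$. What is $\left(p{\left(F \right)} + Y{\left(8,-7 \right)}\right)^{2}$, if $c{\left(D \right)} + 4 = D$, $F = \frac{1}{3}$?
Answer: $9$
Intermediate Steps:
$F = \frac{1}{3} \approx 0.33333$
$Y{\left(M,d \right)} = 4 - \frac{M}{2}$ ($Y{\left(M,d \right)} = 3 - \frac{M - 2}{2} = 3 - \frac{-2 + M}{2} = 3 - \left(-1 + \frac{M}{2}\right) = 4 - \frac{M}{2}$)
$c{\left(D \right)} = -4 + D$
$p{\left(x \right)} = -3$ ($p{\left(x \right)} = \left(\frac{5}{x} - \frac{6}{x}\right) x + \left(-4 + 2\right) = - \frac{1}{x} x - 2 = -1 - 2 = -3$)
$\left(p{\left(F \right)} + Y{\left(8,-7 \right)}\right)^{2} = \left(-3 + \left(4 - 4\right)\right)^{2} = \left(-3 + 0\right)^{2} = \left(-3\right)^{2} = 9$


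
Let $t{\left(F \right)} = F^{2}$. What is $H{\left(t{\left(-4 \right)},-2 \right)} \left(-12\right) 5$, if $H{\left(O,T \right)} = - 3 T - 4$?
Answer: $-120$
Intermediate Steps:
$H{\left(O,T \right)} = -4 - 3 T$
$H{\left(t{\left(-4 \right)},-2 \right)} \left(-12\right) 5 = \left(-4 - -6\right) \left(-12\right) 5 = \left(-4 + 6\right) \left(-12\right) 5 = 2 \left(-12\right) 5 = \left(-24\right) 5 = -120$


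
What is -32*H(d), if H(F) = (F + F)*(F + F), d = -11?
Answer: -15488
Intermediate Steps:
H(F) = 4*F² (H(F) = (2*F)*(2*F) = 4*F²)
-32*H(d) = -128*(-11)² = -128*121 = -32*484 = -15488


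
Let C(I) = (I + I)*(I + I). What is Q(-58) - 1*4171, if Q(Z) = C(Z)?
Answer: 9285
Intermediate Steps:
C(I) = 4*I² (C(I) = (2*I)*(2*I) = 4*I²)
Q(Z) = 4*Z²
Q(-58) - 1*4171 = 4*(-58)² - 1*4171 = 4*3364 - 4171 = 13456 - 4171 = 9285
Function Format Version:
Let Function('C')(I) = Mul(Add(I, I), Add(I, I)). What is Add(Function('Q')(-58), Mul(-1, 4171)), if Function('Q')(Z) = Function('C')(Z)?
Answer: 9285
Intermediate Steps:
Function('C')(I) = Mul(4, Pow(I, 2)) (Function('C')(I) = Mul(Mul(2, I), Mul(2, I)) = Mul(4, Pow(I, 2)))
Function('Q')(Z) = Mul(4, Pow(Z, 2))
Add(Function('Q')(-58), Mul(-1, 4171)) = Add(Mul(4, Pow(-58, 2)), Mul(-1, 4171)) = Add(Mul(4, 3364), -4171) = Add(13456, -4171) = 9285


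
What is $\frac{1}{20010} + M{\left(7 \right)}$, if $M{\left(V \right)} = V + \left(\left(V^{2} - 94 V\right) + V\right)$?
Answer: $- \frac{11905949}{20010} \approx -595.0$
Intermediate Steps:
$M{\left(V \right)} = V^{2} - 92 V$ ($M{\left(V \right)} = V + \left(V^{2} - 93 V\right) = V^{2} - 92 V$)
$\frac{1}{20010} + M{\left(7 \right)} = \frac{1}{20010} + 7 \left(-92 + 7\right) = \frac{1}{20010} + 7 \left(-85\right) = \frac{1}{20010} - 595 = - \frac{11905949}{20010}$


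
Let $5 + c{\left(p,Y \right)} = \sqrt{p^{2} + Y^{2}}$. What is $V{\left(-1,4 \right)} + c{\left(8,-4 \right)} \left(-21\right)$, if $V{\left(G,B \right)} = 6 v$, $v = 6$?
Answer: $141 - 84 \sqrt{5} \approx -46.83$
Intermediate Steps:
$V{\left(G,B \right)} = 36$ ($V{\left(G,B \right)} = 6 \cdot 6 = 36$)
$c{\left(p,Y \right)} = -5 + \sqrt{Y^{2} + p^{2}}$ ($c{\left(p,Y \right)} = -5 + \sqrt{p^{2} + Y^{2}} = -5 + \sqrt{Y^{2} + p^{2}}$)
$V{\left(-1,4 \right)} + c{\left(8,-4 \right)} \left(-21\right) = 36 + \left(-5 + \sqrt{\left(-4\right)^{2} + 8^{2}}\right) \left(-21\right) = 36 + \left(-5 + \sqrt{16 + 64}\right) \left(-21\right) = 36 + \left(-5 + \sqrt{80}\right) \left(-21\right) = 36 + \left(-5 + 4 \sqrt{5}\right) \left(-21\right) = 36 + \left(105 - 84 \sqrt{5}\right) = 141 - 84 \sqrt{5}$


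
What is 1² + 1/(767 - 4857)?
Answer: 4089/4090 ≈ 0.99976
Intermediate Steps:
1² + 1/(767 - 4857) = 1 + 1/(-4090) = 1 - 1/4090 = 4089/4090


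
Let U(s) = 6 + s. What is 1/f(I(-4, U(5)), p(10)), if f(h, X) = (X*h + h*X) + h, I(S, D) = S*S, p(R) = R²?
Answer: 1/3216 ≈ 0.00031095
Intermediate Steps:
I(S, D) = S²
f(h, X) = h + 2*X*h (f(h, X) = (X*h + X*h) + h = 2*X*h + h = h + 2*X*h)
1/f(I(-4, U(5)), p(10)) = 1/((-4)²*(1 + 2*10²)) = 1/(16*(1 + 2*100)) = 1/(16*(1 + 200)) = 1/(16*201) = 1/3216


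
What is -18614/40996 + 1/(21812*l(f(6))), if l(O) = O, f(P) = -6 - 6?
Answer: -1218035953/2682614256 ≈ -0.45405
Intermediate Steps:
f(P) = -12
-18614/40996 + 1/(21812*l(f(6))) = -18614/40996 + 1/(21812*(-12)) = -18614*1/40996 + (1/21812)*(-1/12) = -9307/20498 - 1/261744 = -1218035953/2682614256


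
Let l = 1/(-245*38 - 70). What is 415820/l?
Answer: -3900391600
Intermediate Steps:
l = -1/9380 (l = 1/(-9310 - 70) = 1/(-9380) = -1/9380 ≈ -0.00010661)
415820/l = 415820/(-1/9380) = 415820*(-9380) = -3900391600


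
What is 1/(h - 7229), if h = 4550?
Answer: -1/2679 ≈ -0.00037327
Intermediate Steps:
1/(h - 7229) = 1/(4550 - 7229) = 1/(-2679) = -1/2679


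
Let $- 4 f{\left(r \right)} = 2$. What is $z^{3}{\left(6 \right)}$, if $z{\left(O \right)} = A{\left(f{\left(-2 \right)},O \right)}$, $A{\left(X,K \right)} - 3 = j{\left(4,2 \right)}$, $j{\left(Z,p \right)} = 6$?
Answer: $729$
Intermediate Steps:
$f{\left(r \right)} = - \frac{1}{2}$ ($f{\left(r \right)} = \left(- \frac{1}{4}\right) 2 = - \frac{1}{2}$)
$A{\left(X,K \right)} = 9$ ($A{\left(X,K \right)} = 3 + 6 = 9$)
$z{\left(O \right)} = 9$
$z^{3}{\left(6 \right)} = 9^{3} = 729$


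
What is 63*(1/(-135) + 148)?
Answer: 139853/15 ≈ 9323.5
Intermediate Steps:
63*(1/(-135) + 148) = 63*(-1/135 + 148) = 63*(19979/135) = 139853/15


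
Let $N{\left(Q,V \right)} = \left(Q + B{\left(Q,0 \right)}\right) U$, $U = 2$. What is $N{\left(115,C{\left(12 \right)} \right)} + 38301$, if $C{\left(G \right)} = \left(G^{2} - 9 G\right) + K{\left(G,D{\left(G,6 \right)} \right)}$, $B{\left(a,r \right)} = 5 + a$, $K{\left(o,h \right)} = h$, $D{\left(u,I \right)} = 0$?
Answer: $38771$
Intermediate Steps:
$C{\left(G \right)} = G^{2} - 9 G$ ($C{\left(G \right)} = \left(G^{2} - 9 G\right) + 0 = G^{2} - 9 G$)
$N{\left(Q,V \right)} = 10 + 4 Q$ ($N{\left(Q,V \right)} = \left(Q + \left(5 + Q\right)\right) 2 = \left(5 + 2 Q\right) 2 = 10 + 4 Q$)
$N{\left(115,C{\left(12 \right)} \right)} + 38301 = \left(10 + 4 \cdot 115\right) + 38301 = \left(10 + 460\right) + 38301 = 470 + 38301 = 38771$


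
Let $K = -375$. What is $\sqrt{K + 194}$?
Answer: $i \sqrt{181} \approx 13.454 i$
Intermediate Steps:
$\sqrt{K + 194} = \sqrt{-375 + 194} = \sqrt{-181} = i \sqrt{181}$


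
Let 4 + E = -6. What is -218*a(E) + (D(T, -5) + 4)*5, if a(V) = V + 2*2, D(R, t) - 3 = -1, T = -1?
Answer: 1338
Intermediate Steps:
E = -10 (E = -4 - 6 = -10)
D(R, t) = 2 (D(R, t) = 3 - 1 = 2)
a(V) = 4 + V (a(V) = V + 4 = 4 + V)
-218*a(E) + (D(T, -5) + 4)*5 = -218*(4 - 10) + (2 + 4)*5 = -218*(-6) + 6*5 = 1308 + 30 = 1338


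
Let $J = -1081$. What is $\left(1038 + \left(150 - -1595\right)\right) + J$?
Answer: $1702$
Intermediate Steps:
$\left(1038 + \left(150 - -1595\right)\right) + J = \left(1038 + \left(150 - -1595\right)\right) - 1081 = \left(1038 + \left(150 + 1595\right)\right) - 1081 = \left(1038 + 1745\right) - 1081 = 2783 - 1081 = 1702$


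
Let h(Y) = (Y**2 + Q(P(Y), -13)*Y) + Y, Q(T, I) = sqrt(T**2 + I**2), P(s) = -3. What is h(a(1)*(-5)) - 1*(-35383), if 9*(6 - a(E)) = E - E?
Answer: 36253 - 30*sqrt(178) ≈ 35853.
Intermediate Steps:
a(E) = 6 (a(E) = 6 - (E - E)/9 = 6 - 1/9*0 = 6 + 0 = 6)
Q(T, I) = sqrt(I**2 + T**2)
h(Y) = Y + Y**2 + Y*sqrt(178) (h(Y) = (Y**2 + sqrt((-13)**2 + (-3)**2)*Y) + Y = (Y**2 + sqrt(169 + 9)*Y) + Y = (Y**2 + sqrt(178)*Y) + Y = (Y**2 + Y*sqrt(178)) + Y = Y + Y**2 + Y*sqrt(178))
h(a(1)*(-5)) - 1*(-35383) = (6*(-5))*(1 + 6*(-5) + sqrt(178)) - 1*(-35383) = -30*(1 - 30 + sqrt(178)) + 35383 = -30*(-29 + sqrt(178)) + 35383 = (870 - 30*sqrt(178)) + 35383 = 36253 - 30*sqrt(178)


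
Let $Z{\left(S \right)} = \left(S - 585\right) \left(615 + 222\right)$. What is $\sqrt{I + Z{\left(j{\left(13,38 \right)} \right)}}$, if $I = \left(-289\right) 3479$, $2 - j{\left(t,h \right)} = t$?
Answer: $i \sqrt{1504283} \approx 1226.5 i$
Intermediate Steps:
$j{\left(t,h \right)} = 2 - t$
$I = -1005431$
$Z{\left(S \right)} = -489645 + 837 S$ ($Z{\left(S \right)} = \left(-585 + S\right) 837 = -489645 + 837 S$)
$\sqrt{I + Z{\left(j{\left(13,38 \right)} \right)}} = \sqrt{-1005431 - \left(489645 - 837 \left(2 - 13\right)\right)} = \sqrt{-1005431 + \left(-489645 + 837 \left(-11\right)\right)} = \sqrt{-1005431 - 498852} = \sqrt{-1504283} = i \sqrt{1504283}$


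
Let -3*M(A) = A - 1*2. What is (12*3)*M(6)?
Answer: -48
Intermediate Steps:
M(A) = ⅔ - A/3 (M(A) = -(A - 1*2)/3 = -(A - 2)/3 = -(-2 + A)/3 = ⅔ - A/3)
(12*3)*M(6) = (12*3)*(⅔ - ⅓*6) = 36*(⅔ - 2) = 36*(-4/3) = -48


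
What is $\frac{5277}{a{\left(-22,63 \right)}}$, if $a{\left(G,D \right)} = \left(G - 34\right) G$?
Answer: $\frac{5277}{1232} \approx 4.2833$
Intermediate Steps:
$a{\left(G,D \right)} = G \left(-34 + G\right)$ ($a{\left(G,D \right)} = \left(-34 + G\right) G = G \left(-34 + G\right)$)
$\frac{5277}{a{\left(-22,63 \right)}} = \frac{5277}{\left(-22\right) \left(-34 - 22\right)} = \frac{5277}{\left(-22\right) \left(-56\right)} = \frac{5277}{1232}$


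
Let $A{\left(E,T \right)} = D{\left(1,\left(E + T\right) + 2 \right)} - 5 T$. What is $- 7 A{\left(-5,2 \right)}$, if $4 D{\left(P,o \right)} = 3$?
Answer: $\frac{259}{4} \approx 64.75$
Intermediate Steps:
$D{\left(P,o \right)} = \frac{3}{4}$ ($D{\left(P,o \right)} = \frac{1}{4} \cdot 3 = \frac{3}{4}$)
$A{\left(E,T \right)} = \frac{3}{4} - 5 T$
$- 7 A{\left(-5,2 \right)} = - 7 \left(\frac{3}{4} - 10\right) = \left(-7\right) \left(- \frac{37}{4}\right) = \frac{259}{4}$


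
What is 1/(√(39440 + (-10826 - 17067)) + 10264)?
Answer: 8/82103 - 3*√1283/105338149 ≈ 9.6418e-5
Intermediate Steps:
1/(√(39440 + (-10826 - 17067)) + 10264) = 1/(√(39440 - 27893) + 10264) = 1/(√11547 + 10264) = 1/(3*√1283 + 10264) = 1/(10264 + 3*√1283)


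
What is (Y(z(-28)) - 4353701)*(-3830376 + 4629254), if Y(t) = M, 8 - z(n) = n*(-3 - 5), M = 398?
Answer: -3477757994034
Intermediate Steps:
z(n) = 8 + 8*n (z(n) = 8 - n*(-3 - 5) = 8 - n*(-8) = 8 - (-8)*n = 8 + 8*n)
Y(t) = 398
(Y(z(-28)) - 4353701)*(-3830376 + 4629254) = (398 - 4353701)*(-3830376 + 4629254) = -4353303*798878 = -3477757994034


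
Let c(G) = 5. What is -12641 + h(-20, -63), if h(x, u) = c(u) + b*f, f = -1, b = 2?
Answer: -12638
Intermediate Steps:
h(x, u) = 3 (h(x, u) = 5 + 2*(-1) = 5 - 2 = 3)
-12641 + h(-20, -63) = -12641 + 3 = -12638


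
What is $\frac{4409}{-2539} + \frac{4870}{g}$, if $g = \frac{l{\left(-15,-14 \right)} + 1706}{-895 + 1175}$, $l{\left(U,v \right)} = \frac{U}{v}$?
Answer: $\frac{48365154909}{60679561} \approx 797.06$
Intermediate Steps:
$g = \frac{23899}{3920}$ ($g = \frac{- \frac{15}{-14} + 1706}{-895 + 1175} = \frac{\left(-15\right) \left(- \frac{1}{14}\right) + 1706}{280} = \left(\frac{15}{14} + 1706\right) \frac{1}{280} = \frac{23899}{14} \cdot \frac{1}{280} = \frac{23899}{3920} \approx 6.0967$)
$\frac{4409}{-2539} + \frac{4870}{g} = \frac{4409}{-2539} + \frac{4870}{\frac{23899}{3920}} = 4409 \left(- \frac{1}{2539}\right) + 4870 \cdot \frac{3920}{23899} = - \frac{4409}{2539} + \frac{19090400}{23899} = \frac{48365154909}{60679561}$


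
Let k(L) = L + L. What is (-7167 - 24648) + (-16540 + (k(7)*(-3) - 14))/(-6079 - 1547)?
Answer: -40434099/1271 ≈ -31813.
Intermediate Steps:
k(L) = 2*L
(-7167 - 24648) + (-16540 + (k(7)*(-3) - 14))/(-6079 - 1547) = (-7167 - 24648) + (-16540 + ((2*7)*(-3) - 14))/(-6079 - 1547) = -31815 + (-16540 + (14*(-3) - 14))/(-7626) = -31815 + (-16540 + (-42 - 14))*(-1/7626) = -31815 + (-16540 - 56)*(-1/7626) = -31815 - 16596*(-1/7626) = -31815 + 2766/1271 = -40434099/1271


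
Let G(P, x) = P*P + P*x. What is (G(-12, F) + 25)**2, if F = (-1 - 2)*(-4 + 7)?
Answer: 76729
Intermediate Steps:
F = -9 (F = -3*3 = -9)
G(P, x) = P**2 + P*x
(G(-12, F) + 25)**2 = (-12*(-12 - 9) + 25)**2 = (-12*(-21) + 25)**2 = (252 + 25)**2 = 277**2 = 76729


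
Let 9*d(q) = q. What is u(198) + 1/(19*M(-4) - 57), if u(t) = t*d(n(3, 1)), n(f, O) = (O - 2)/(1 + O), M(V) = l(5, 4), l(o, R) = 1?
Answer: -419/38 ≈ -11.026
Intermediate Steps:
M(V) = 1
n(f, O) = (-2 + O)/(1 + O)
d(q) = q/9
u(t) = -t/18 (u(t) = t*(((-2 + 1)/(1 + 1))/9) = t*((-1/2)/9) = t*(((1/2)*(-1))/9) = t*((1/9)*(-1/2)) = t*(-1/18) = -t/18)
u(198) + 1/(19*M(-4) - 57) = -1/18*198 + 1/(19*1 - 57) = -11 + 1/(19 - 57) = -11 + 1/(-38) = -11 - 1/38 = -419/38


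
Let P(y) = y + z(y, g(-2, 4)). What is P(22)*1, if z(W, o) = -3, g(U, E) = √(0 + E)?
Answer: 19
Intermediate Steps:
g(U, E) = √E
P(y) = -3 + y (P(y) = y - 3 = -3 + y)
P(22)*1 = (-3 + 22)*1 = 19*1 = 19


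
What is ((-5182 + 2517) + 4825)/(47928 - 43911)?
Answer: 720/1339 ≈ 0.53771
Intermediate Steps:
((-5182 + 2517) + 4825)/(47928 - 43911) = (-2665 + 4825)/4017 = 2160*(1/4017) = 720/1339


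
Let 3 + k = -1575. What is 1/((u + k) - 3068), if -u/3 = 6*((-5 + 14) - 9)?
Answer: -1/4646 ≈ -0.00021524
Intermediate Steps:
u = 0 (u = -18*((-5 + 14) - 9) = -18*(9 - 9) = -18*0 = -3*0 = 0)
k = -1578 (k = -3 - 1575 = -1578)
1/((u + k) - 3068) = 1/((0 - 1578) - 3068) = 1/(-1578 - 3068) = 1/(-4646) = -1/4646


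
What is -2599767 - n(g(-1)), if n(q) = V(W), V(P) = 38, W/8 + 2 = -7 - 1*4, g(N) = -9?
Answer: -2599805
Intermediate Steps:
W = -104 (W = -16 + 8*(-7 - 1*4) = -16 + 8*(-7 - 4) = -16 + 8*(-11) = -16 - 88 = -104)
n(q) = 38
-2599767 - n(g(-1)) = -2599767 - 1*38 = -2599767 - 38 = -2599805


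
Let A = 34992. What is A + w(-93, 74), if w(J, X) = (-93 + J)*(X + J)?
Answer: 38526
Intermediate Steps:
w(J, X) = (-93 + J)*(J + X)
A + w(-93, 74) = 34992 + ((-93)**2 - 93*(-93) - 93*74 - 93*74) = 34992 + (8649 + 8649 - 6882 - 6882) = 34992 + 3534 = 38526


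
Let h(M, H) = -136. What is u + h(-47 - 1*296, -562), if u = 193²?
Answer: 37113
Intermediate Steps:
u = 37249
u + h(-47 - 1*296, -562) = 37249 - 136 = 37113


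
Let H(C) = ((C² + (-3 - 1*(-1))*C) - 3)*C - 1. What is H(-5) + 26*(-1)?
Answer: -187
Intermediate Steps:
H(C) = -1 + C*(-3 + C² - 2*C) (H(C) = ((C² + (-3 + 1)*C) - 3)*C - 1 = ((C² - 2*C) - 3)*C - 1 = (-3 + C² - 2*C)*C - 1 = C*(-3 + C² - 2*C) - 1 = -1 + C*(-3 + C² - 2*C))
H(-5) + 26*(-1) = (-1 + (-5)³ - 3*(-5) - 2*(-5)²) + 26*(-1) = (-1 - 125 + 15 - 2*25) - 26 = (-1 - 125 + 15 - 50) - 26 = -161 - 26 = -187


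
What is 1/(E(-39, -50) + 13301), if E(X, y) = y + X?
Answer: 1/13212 ≈ 7.5689e-5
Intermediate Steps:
E(X, y) = X + y
1/(E(-39, -50) + 13301) = 1/((-39 - 50) + 13301) = 1/(-89 + 13301) = 1/13212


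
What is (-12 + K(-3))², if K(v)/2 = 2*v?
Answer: 576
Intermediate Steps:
K(v) = 4*v (K(v) = 2*(2*v) = 4*v)
(-12 + K(-3))² = (-12 + 4*(-3))² = (-12 - 12)² = (-24)² = 576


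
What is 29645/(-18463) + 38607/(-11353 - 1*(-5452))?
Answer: -295912062/36316721 ≈ -8.1481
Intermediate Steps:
29645/(-18463) + 38607/(-11353 - 1*(-5452)) = 29645*(-1/18463) + 38607/(-11353 + 5452) = -29645/18463 + 38607/(-5901) = -29645/18463 + 38607*(-1/5901) = -29645/18463 - 12869/1967 = -295912062/36316721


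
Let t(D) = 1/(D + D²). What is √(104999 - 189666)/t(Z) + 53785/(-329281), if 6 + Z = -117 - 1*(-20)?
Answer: -53785/329281 + 10506*I*√84667 ≈ -0.16334 + 3.057e+6*I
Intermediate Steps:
Z = -103 (Z = -6 + (-117 - 1*(-20)) = -6 + (-117 + 20) = -6 - 97 = -103)
√(104999 - 189666)/t(Z) + 53785/(-329281) = √(104999 - 189666)/((1/((-103)*(1 - 103)))) + 53785/(-329281) = √(-84667)/((-1/103/(-102))) + 53785*(-1/329281) = (I*√84667)/((-1/103*(-1/102))) - 53785/329281 = (I*√84667)/(1/10506) - 53785/329281 = (I*√84667)*10506 - 53785/329281 = 10506*I*√84667 - 53785/329281 = -53785/329281 + 10506*I*√84667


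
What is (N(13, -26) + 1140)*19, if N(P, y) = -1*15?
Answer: 21375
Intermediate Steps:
N(P, y) = -15
(N(13, -26) + 1140)*19 = (-15 + 1140)*19 = 1125*19 = 21375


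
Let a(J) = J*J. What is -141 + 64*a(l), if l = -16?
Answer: 16243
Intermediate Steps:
a(J) = J**2
-141 + 64*a(l) = -141 + 64*(-16)**2 = -141 + 64*256 = -141 + 16384 = 16243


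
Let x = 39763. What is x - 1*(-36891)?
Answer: 76654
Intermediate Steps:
x - 1*(-36891) = 39763 - 1*(-36891) = 39763 + 36891 = 76654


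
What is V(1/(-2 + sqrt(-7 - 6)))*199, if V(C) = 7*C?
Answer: -2786/17 - 1393*I*sqrt(13)/17 ≈ -163.88 - 295.44*I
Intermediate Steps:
V(1/(-2 + sqrt(-7 - 6)))*199 = (7/(-2 + sqrt(-7 - 6)))*199 = (7/(-2 + sqrt(-13)))*199 = (7/(-2 + I*sqrt(13)))*199 = 1393/(-2 + I*sqrt(13))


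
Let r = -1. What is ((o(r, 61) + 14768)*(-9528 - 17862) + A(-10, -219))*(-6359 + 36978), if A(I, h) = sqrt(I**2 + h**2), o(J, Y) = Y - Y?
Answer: -12385248326880 + 30619*sqrt(48061) ≈ -1.2385e+13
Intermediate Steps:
o(J, Y) = 0
((o(r, 61) + 14768)*(-9528 - 17862) + A(-10, -219))*(-6359 + 36978) = ((0 + 14768)*(-9528 - 17862) + sqrt((-10)**2 + (-219)**2))*(-6359 + 36978) = (14768*(-27390) + sqrt(100 + 47961))*30619 = (-404495520 + sqrt(48061))*30619 = -12385248326880 + 30619*sqrt(48061)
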